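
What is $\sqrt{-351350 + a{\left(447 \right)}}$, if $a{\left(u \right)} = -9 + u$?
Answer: $8 i \sqrt{5483} \approx 592.38 i$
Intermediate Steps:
$\sqrt{-351350 + a{\left(447 \right)}} = \sqrt{-351350 + \left(-9 + 447\right)} = \sqrt{-351350 + 438} = \sqrt{-350912} = 8 i \sqrt{5483}$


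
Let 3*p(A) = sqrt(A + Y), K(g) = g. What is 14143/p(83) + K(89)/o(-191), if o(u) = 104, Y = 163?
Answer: 89/104 + 14143*sqrt(246)/82 ≈ 2706.0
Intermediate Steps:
p(A) = sqrt(163 + A)/3 (p(A) = sqrt(A + 163)/3 = sqrt(163 + A)/3)
14143/p(83) + K(89)/o(-191) = 14143/((sqrt(163 + 83)/3)) + 89/104 = 14143/((sqrt(246)/3)) + 89*(1/104) = 14143*(sqrt(246)/82) + 89/104 = 14143*sqrt(246)/82 + 89/104 = 89/104 + 14143*sqrt(246)/82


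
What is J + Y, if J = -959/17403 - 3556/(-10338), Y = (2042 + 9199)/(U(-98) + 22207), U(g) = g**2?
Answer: 612606720760/953864573259 ≈ 0.64224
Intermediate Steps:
Y = 11241/31811 (Y = (2042 + 9199)/((-98)**2 + 22207) = 11241/(9604 + 22207) = 11241/31811 ≈ 0.35337)
J = 8661821/29985369 (J = -959*1/17403 - 3556*(-1/10338) = -959/17403 + 1778/5169 = 8661821/29985369 ≈ 0.28887)
J + Y = 8661821/29985369 + 11241/31811 = 612606720760/953864573259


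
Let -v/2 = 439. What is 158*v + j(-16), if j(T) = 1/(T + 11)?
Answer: -693621/5 ≈ -1.3872e+5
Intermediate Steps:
v = -878 (v = -2*439 = -878)
j(T) = 1/(11 + T)
158*v + j(-16) = 158*(-878) + 1/(11 - 16) = -138724 + 1/(-5) = -138724 - ⅕ = -693621/5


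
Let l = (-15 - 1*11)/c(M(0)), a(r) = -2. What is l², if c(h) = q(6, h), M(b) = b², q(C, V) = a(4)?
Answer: 169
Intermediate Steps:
q(C, V) = -2
c(h) = -2
l = 13 (l = (-15 - 1*11)/(-2) = (-15 - 11)*(-½) = -26*(-½) = 13)
l² = 13² = 169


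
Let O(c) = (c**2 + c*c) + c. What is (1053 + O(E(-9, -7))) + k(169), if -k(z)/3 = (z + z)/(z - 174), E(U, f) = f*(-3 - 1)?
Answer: 14259/5 ≈ 2851.8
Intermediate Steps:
E(U, f) = -4*f (E(U, f) = f*(-4) = -4*f)
k(z) = -6*z/(-174 + z) (k(z) = -3*(z + z)/(z - 174) = -3*2*z/(-174 + z) = -6*z/(-174 + z))
O(c) = c + 2*c**2 (O(c) = (c**2 + c**2) + c = 2*c**2 + c = c + 2*c**2)
(1053 + O(E(-9, -7))) + k(169) = (1053 + (-4*(-7))*(1 + 2*(-4*(-7)))) - 6*169/(-174 + 169) = (1053 + 28*(1 + 2*28)) - 6*169/(-5) = (1053 + 28*(1 + 56)) - 6*169*(-1/5) = (1053 + 28*57) + 1014/5 = (1053 + 1596) + 1014/5 = 2649 + 1014/5 = 14259/5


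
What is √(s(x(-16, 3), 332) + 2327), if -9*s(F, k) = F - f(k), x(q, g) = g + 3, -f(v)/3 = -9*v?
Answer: √29901/3 ≈ 57.640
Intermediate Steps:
f(v) = 27*v (f(v) = -(-27)*v = 27*v)
x(q, g) = 3 + g
s(F, k) = 3*k - F/9 (s(F, k) = -(F - 27*k)/9 = 3*k - F/9)
√(s(x(-16, 3), 332) + 2327) = √((3*332 - (3 + 3)/9) + 2327) = √((996 - ⅑*6) + 2327) = √((996 - ⅔) + 2327) = √(2986/3 + 2327) = √(9967/3) = √29901/3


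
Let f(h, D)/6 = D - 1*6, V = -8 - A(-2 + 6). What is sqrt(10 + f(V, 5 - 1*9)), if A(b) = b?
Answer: 5*I*sqrt(2) ≈ 7.0711*I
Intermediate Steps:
V = -12 (V = -8 - (-2 + 6) = -8 - 1*4 = -8 - 4 = -12)
f(h, D) = -36 + 6*D (f(h, D) = 6*(D - 1*6) = 6*(D - 6) = 6*(-6 + D) = -36 + 6*D)
sqrt(10 + f(V, 5 - 1*9)) = sqrt(10 + (-36 + 6*(5 - 1*9))) = sqrt(10 + (-36 + 6*(5 - 9))) = sqrt(10 + (-36 + 6*(-4))) = sqrt(10 + (-36 - 24)) = sqrt(10 - 60) = sqrt(-50) = 5*I*sqrt(2)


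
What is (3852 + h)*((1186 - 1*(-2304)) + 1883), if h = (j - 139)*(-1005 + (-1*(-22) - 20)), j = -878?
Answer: 5501430819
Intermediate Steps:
h = 1020051 (h = (-878 - 139)*(-1005 + (-1*(-22) - 20)) = -1017*(-1005 + (22 - 20)) = -1017*(-1005 + 2) = -1017*(-1003) = 1020051)
(3852 + h)*((1186 - 1*(-2304)) + 1883) = (3852 + 1020051)*((1186 - 1*(-2304)) + 1883) = 1023903*((1186 + 2304) + 1883) = 1023903*(3490 + 1883) = 1023903*5373 = 5501430819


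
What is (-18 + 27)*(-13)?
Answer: -117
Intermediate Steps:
(-18 + 27)*(-13) = 9*(-13) = -117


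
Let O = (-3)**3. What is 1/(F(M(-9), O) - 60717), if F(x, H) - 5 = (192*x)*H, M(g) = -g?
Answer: -1/107368 ≈ -9.3138e-6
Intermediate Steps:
O = -27
F(x, H) = 5 + 192*H*x (F(x, H) = 5 + (192*x)*H = 5 + 192*H*x)
1/(F(M(-9), O) - 60717) = 1/((5 + 192*(-27)*(-1*(-9))) - 60717) = 1/((5 + 192*(-27)*9) - 60717) = 1/((5 - 46656) - 60717) = 1/(-46651 - 60717) = 1/(-107368) = -1/107368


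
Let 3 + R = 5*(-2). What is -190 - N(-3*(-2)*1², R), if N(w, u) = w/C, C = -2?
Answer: -187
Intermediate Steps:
R = -13 (R = -3 + 5*(-2) = -3 - 10 = -13)
N(w, u) = -w/2 (N(w, u) = w/(-2) = w*(-½) = -w/2)
-190 - N(-3*(-2)*1², R) = -190 - (-1)*-3*(-2)*1²/2 = -190 - (-1)*6*1/2 = -190 - (-1)*6/2 = -190 - 1*(-3) = -190 + 3 = -187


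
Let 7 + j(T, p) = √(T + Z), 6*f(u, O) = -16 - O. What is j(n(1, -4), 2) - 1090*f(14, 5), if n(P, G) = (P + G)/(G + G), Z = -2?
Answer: 3808 + I*√26/4 ≈ 3808.0 + 1.2748*I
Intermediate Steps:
n(P, G) = (G + P)/(2*G) (n(P, G) = (G + P)/((2*G)) = (G + P)*(1/(2*G)) = (G + P)/(2*G))
f(u, O) = -8/3 - O/6 (f(u, O) = (-16 - O)/6 = -8/3 - O/6)
j(T, p) = -7 + √(-2 + T) (j(T, p) = -7 + √(T - 2) = -7 + √(-2 + T))
j(n(1, -4), 2) - 1090*f(14, 5) = (-7 + √(-2 + (½)*(-4 + 1)/(-4))) - 1090*(-8/3 - ⅙*5) = (-7 + √(-2 + (½)*(-¼)*(-3))) - 1090*(-8/3 - ⅚) = (-7 + √(-2 + 3/8)) - 1090*(-7/2) = (-7 + √(-13/8)) + 3815 = (-7 + I*√26/4) + 3815 = 3808 + I*√26/4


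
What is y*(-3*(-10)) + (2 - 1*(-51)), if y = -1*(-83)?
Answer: 2543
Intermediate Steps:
y = 83
y*(-3*(-10)) + (2 - 1*(-51)) = 83*(-3*(-10)) + (2 - 1*(-51)) = 83*30 + (2 + 51) = 2490 + 53 = 2543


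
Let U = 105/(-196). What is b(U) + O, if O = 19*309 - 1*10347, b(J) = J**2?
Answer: -3508959/784 ≈ -4475.7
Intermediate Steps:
U = -15/28 (U = 105*(-1/196) = -15/28 ≈ -0.53571)
O = -4476 (O = 5871 - 10347 = -4476)
b(U) + O = (-15/28)**2 - 4476 = 225/784 - 4476 = -3508959/784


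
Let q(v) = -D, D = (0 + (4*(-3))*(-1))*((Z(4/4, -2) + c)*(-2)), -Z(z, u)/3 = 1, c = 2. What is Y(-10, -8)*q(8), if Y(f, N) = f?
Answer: 240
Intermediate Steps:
Z(z, u) = -3 (Z(z, u) = -3*1 = -3)
D = 24 (D = (0 + (4*(-3))*(-1))*((-3 + 2)*(-2)) = (0 - 12*(-1))*(-1*(-2)) = (0 + 12)*2 = 12*2 = 24)
q(v) = -24 (q(v) = -1*24 = -24)
Y(-10, -8)*q(8) = -10*(-24) = 240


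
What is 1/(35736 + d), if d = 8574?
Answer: 1/44310 ≈ 2.2568e-5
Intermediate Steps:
1/(35736 + d) = 1/(35736 + 8574) = 1/44310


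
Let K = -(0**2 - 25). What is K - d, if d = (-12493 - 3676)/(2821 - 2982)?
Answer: -528/7 ≈ -75.429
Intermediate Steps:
K = 25 (K = -(0 - 25) = -1*(-25) = 25)
d = 703/7 (d = -16169/(-161) = -16169*(-1/161) = 703/7 ≈ 100.43)
K - d = 25 - 1*703/7 = 25 - 703/7 = -528/7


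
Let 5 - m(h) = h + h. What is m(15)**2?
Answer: 625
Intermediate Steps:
m(h) = 5 - 2*h (m(h) = 5 - (h + h) = 5 - 2*h)
m(15)**2 = (5 - 2*15)**2 = (5 - 30)**2 = (-25)**2 = 625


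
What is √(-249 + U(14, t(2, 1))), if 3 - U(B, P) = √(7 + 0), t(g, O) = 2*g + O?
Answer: √(-246 - √7) ≈ 15.769*I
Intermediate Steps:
t(g, O) = O + 2*g
U(B, P) = 3 - √7 (U(B, P) = 3 - √(7 + 0) = 3 - √7)
√(-249 + U(14, t(2, 1))) = √(-249 + (3 - √7)) = √(-246 - √7)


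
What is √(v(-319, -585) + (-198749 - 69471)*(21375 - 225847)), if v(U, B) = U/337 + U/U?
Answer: √6228519161955026/337 ≈ 2.3419e+5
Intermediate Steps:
v(U, B) = 1 + U/337 (v(U, B) = U*(1/337) + 1 = U/337 + 1 = 1 + U/337)
√(v(-319, -585) + (-198749 - 69471)*(21375 - 225847)) = √((1 + (1/337)*(-319)) + (-198749 - 69471)*(21375 - 225847)) = √((1 - 319/337) - 268220*(-204472)) = √(18/337 + 54843479840) = √(18482252706098/337) = √6228519161955026/337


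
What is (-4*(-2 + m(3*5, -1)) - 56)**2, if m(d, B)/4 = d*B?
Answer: 36864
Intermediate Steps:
m(d, B) = 4*B*d (m(d, B) = 4*(d*B) = 4*(B*d) = 4*B*d)
(-4*(-2 + m(3*5, -1)) - 56)**2 = (-4*(-2 + 4*(-1)*(3*5)) - 56)**2 = (-4*(-2 + 4*(-1)*15) - 56)**2 = (-4*(-2 - 60) - 56)**2 = (-4*(-62) - 56)**2 = (248 - 56)**2 = 192**2 = 36864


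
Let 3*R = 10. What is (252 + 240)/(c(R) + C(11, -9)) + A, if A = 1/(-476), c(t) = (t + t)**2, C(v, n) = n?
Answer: 2107409/151844 ≈ 13.879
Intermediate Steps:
R = 10/3 (R = (1/3)*10 = 10/3 ≈ 3.3333)
c(t) = 4*t**2 (c(t) = (2*t)**2 = 4*t**2)
A = -1/476 ≈ -0.0021008
(252 + 240)/(c(R) + C(11, -9)) + A = (252 + 240)/(4*(10/3)**2 - 9) - 1/476 = 492/(4*(100/9) - 9) - 1/476 = 492/(400/9 - 9) - 1/476 = 492/(319/9) - 1/476 = 492*(9/319) - 1/476 = 4428/319 - 1/476 = 2107409/151844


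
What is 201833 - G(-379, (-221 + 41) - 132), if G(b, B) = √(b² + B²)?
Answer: 201833 - √240985 ≈ 2.0134e+5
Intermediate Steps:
G(b, B) = √(B² + b²)
201833 - G(-379, (-221 + 41) - 132) = 201833 - √(((-221 + 41) - 132)² + (-379)²) = 201833 - √((-180 - 132)² + 143641) = 201833 - √((-312)² + 143641) = 201833 - √(97344 + 143641) = 201833 - √240985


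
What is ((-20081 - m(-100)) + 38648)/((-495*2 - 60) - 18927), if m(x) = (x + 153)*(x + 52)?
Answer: -7037/6659 ≈ -1.0568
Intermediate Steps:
m(x) = (52 + x)*(153 + x) (m(x) = (153 + x)*(52 + x) = (52 + x)*(153 + x))
((-20081 - m(-100)) + 38648)/((-495*2 - 60) - 18927) = ((-20081 - (7956 + (-100)² + 205*(-100))) + 38648)/((-495*2 - 60) - 18927) = ((-20081 - (7956 + 10000 - 20500)) + 38648)/((-99*10 - 60) - 18927) = ((-20081 - 1*(-2544)) + 38648)/((-990 - 60) - 18927) = ((-20081 + 2544) + 38648)/(-1050 - 18927) = (-17537 + 38648)/(-19977) = 21111*(-1/19977) = -7037/6659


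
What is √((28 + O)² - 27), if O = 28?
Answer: √3109 ≈ 55.758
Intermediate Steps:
√((28 + O)² - 27) = √((28 + 28)² - 27) = √(56² - 27) = √(3136 - 27) = √3109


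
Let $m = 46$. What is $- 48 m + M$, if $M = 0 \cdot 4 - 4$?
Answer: $-2212$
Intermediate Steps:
$M = -4$ ($M = 0 - 4 = -4$)
$- 48 m + M = \left(-48\right) 46 - 4 = -2208 - 4 = -2212$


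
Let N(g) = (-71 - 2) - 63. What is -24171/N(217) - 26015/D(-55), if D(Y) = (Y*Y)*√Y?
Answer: 24171/136 + 43*I*√55/275 ≈ 177.73 + 1.1596*I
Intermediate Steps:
N(g) = -136 (N(g) = -73 - 63 = -136)
D(Y) = Y^(5/2) (D(Y) = Y²*√Y = Y^(5/2))
-24171/N(217) - 26015/D(-55) = -24171/(-136) - 26015*(-I*√55/166375) = -24171*(-1/136) - 26015*(-I*√55/166375) = 24171/136 - (-43)*I*√55/275 = 24171/136 + 43*I*√55/275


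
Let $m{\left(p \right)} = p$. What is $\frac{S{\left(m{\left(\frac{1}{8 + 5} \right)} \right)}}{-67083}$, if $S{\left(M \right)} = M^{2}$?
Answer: $- \frac{1}{11337027} \approx -8.8207 \cdot 10^{-8}$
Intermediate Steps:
$\frac{S{\left(m{\left(\frac{1}{8 + 5} \right)} \right)}}{-67083} = \frac{\left(\frac{1}{8 + 5}\right)^{2}}{-67083} = \left(\frac{1}{13}\right)^{2} \left(- \frac{1}{67083}\right) = \frac{1}{169} \left(- \frac{1}{67083}\right) = - \frac{1}{11337027}$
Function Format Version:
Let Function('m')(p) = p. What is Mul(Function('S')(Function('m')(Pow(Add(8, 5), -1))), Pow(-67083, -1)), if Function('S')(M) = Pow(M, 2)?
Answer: Rational(-1, 11337027) ≈ -8.8207e-8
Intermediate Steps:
Mul(Function('S')(Function('m')(Pow(Add(8, 5), -1))), Pow(-67083, -1)) = Mul(Pow(Pow(Add(8, 5), -1), 2), Pow(-67083, -1)) = Mul(Pow(Pow(13, -1), 2), Rational(-1, 67083)) = Mul(Pow(Rational(1, 13), 2), Rational(-1, 67083)) = Mul(Rational(1, 169), Rational(-1, 67083)) = Rational(-1, 11337027)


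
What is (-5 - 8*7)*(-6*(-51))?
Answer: -18666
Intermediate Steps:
(-5 - 8*7)*(-6*(-51)) = (-5 - 56)*306 = -61*306 = -18666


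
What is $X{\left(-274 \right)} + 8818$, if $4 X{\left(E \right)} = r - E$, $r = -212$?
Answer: $\frac{17667}{2} \approx 8833.5$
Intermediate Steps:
$X{\left(E \right)} = -53 - \frac{E}{4}$ ($X{\left(E \right)} = \frac{-212 - E}{4} = -53 - \frac{E}{4}$)
$X{\left(-274 \right)} + 8818 = \left(-53 - - \frac{137}{2}\right) + 8818 = \left(-53 + \frac{137}{2}\right) + 8818 = \frac{31}{2} + 8818 = \frac{17667}{2}$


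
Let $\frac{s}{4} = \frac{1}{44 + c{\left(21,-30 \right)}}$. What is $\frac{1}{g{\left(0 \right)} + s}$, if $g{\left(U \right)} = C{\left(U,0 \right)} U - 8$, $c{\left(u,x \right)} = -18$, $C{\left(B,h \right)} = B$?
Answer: $- \frac{13}{102} \approx -0.12745$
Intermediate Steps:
$s = \frac{2}{13}$ ($s = \frac{4}{44 - 18} = \frac{4}{26} = 4 \cdot \frac{1}{26} = \frac{2}{13} \approx 0.15385$)
$g{\left(U \right)} = -8 + U^{2}$ ($g{\left(U \right)} = U U - 8 = U^{2} - 8 = -8 + U^{2}$)
$\frac{1}{g{\left(0 \right)} + s} = \frac{1}{\left(-8 + 0^{2}\right) + \frac{2}{13}} = \frac{1}{\left(-8 + 0\right) + \frac{2}{13}} = \frac{1}{-8 + \frac{2}{13}} = \frac{1}{- \frac{102}{13}} = - \frac{13}{102}$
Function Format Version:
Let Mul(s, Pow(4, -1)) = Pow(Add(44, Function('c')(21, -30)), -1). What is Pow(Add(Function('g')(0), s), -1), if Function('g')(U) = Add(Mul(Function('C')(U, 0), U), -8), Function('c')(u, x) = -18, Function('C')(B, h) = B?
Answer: Rational(-13, 102) ≈ -0.12745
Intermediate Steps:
s = Rational(2, 13) (s = Mul(4, Pow(Add(44, -18), -1)) = Mul(4, Pow(26, -1)) = Mul(4, Rational(1, 26)) = Rational(2, 13) ≈ 0.15385)
Function('g')(U) = Add(-8, Pow(U, 2)) (Function('g')(U) = Add(Mul(U, U), -8) = Add(Pow(U, 2), -8) = Add(-8, Pow(U, 2)))
Pow(Add(Function('g')(0), s), -1) = Pow(Add(Add(-8, Pow(0, 2)), Rational(2, 13)), -1) = Pow(Add(Add(-8, 0), Rational(2, 13)), -1) = Pow(Add(-8, Rational(2, 13)), -1) = Pow(Rational(-102, 13), -1) = Rational(-13, 102)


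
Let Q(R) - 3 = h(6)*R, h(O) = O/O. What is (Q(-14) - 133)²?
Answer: 20736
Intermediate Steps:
h(O) = 1
Q(R) = 3 + R (Q(R) = 3 + 1*R = 3 + R)
(Q(-14) - 133)² = ((3 - 14) - 133)² = (-11 - 133)² = (-144)² = 20736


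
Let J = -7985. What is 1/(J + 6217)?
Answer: -1/1768 ≈ -0.00056561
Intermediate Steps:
1/(J + 6217) = 1/(-7985 + 6217) = 1/(-1768) = -1/1768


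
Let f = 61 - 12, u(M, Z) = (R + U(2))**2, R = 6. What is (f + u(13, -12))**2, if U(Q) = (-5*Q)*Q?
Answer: 60025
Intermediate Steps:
U(Q) = -5*Q**2
u(M, Z) = 196 (u(M, Z) = (6 - 5*2**2)**2 = (6 - 5*4)**2 = (6 - 20)**2 = (-14)**2 = 196)
f = 49
(f + u(13, -12))**2 = (49 + 196)**2 = 245**2 = 60025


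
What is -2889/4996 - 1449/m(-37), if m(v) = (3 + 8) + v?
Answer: 3582045/64948 ≈ 55.153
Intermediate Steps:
m(v) = 11 + v
-2889/4996 - 1449/m(-37) = -2889/4996 - 1449/(11 - 37) = -2889*1/4996 - 1449/(-26) = -2889/4996 - 1449*(-1/26) = -2889/4996 + 1449/26 = 3582045/64948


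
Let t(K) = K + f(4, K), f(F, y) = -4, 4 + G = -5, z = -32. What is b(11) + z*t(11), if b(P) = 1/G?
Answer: -2017/9 ≈ -224.11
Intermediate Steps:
G = -9 (G = -4 - 5 = -9)
b(P) = -⅑ (b(P) = 1/(-9) = -⅑)
t(K) = -4 + K (t(K) = K - 4 = -4 + K)
b(11) + z*t(11) = -⅑ - 32*(-4 + 11) = -⅑ - 32*7 = -⅑ - 224 = -2017/9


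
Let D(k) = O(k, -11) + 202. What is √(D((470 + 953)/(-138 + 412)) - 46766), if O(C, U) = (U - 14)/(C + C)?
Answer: I*√94293667731/1423 ≈ 215.79*I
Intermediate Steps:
O(C, U) = (-14 + U)/(2*C) (O(C, U) = (-14 + U)/((2*C)) = (-14 + U)*(1/(2*C)) = (-14 + U)/(2*C))
D(k) = 202 - 25/(2*k) (D(k) = (-14 - 11)/(2*k) + 202 = (½)*(-25)/k + 202 = -25/(2*k) + 202 = 202 - 25/(2*k))
√(D((470 + 953)/(-138 + 412)) - 46766) = √((202 - 25*(-138 + 412)/(470 + 953)/2) - 46766) = √((202 - 25/(2*(1423/274))) - 46766) = √((202 - 25/(2*(1423*(1/274)))) - 46766) = √((202 - 25/(2*1423/274)) - 46766) = √((202 - 25/2*274/1423) - 46766) = √((202 - 3425/1423) - 46766) = √(284021/1423 - 46766) = √(-66263997/1423) = I*√94293667731/1423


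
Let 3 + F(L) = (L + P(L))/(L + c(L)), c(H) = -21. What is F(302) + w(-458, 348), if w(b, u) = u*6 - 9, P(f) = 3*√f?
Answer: 583658/281 + 3*√302/281 ≈ 2077.3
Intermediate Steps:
w(b, u) = -9 + 6*u (w(b, u) = 6*u - 9 = -9 + 6*u)
F(L) = -3 + (L + 3*√L)/(-21 + L) (F(L) = -3 + (L + 3*√L)/(L - 21) = -3 + (L + 3*√L)/(-21 + L))
F(302) + w(-458, 348) = (63 - 2*302 + 3*√302)/(-21 + 302) + (-9 + 6*348) = (63 - 604 + 3*√302)/281 + (-9 + 2088) = (-541 + 3*√302)/281 + 2079 = (-541/281 + 3*√302/281) + 2079 = 583658/281 + 3*√302/281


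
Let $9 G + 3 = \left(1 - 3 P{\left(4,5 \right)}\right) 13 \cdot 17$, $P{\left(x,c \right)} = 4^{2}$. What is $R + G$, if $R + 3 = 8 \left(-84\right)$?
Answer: $- \frac{16465}{9} \approx -1829.4$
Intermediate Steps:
$P{\left(x,c \right)} = 16$
$R = -675$ ($R = -3 + 8 \left(-84\right) = -3 - 672 = -675$)
$G = - \frac{10390}{9}$ ($G = - \frac{1}{3} + \frac{\left(1 - 48\right) 13 \cdot 17}{9} = - \frac{1}{3} + \frac{\left(-47\right) 13 \cdot 17}{9} = - \frac{1}{3} + \frac{\left(-611\right) 17}{9} = - \frac{1}{3} + \frac{1}{9} \left(-10387\right) = - \frac{1}{3} - \frac{10387}{9} = - \frac{10390}{9} \approx -1154.4$)
$R + G = -675 - \frac{10390}{9} = - \frac{16465}{9}$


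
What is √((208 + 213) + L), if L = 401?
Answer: √822 ≈ 28.671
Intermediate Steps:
√((208 + 213) + L) = √((208 + 213) + 401) = √(421 + 401) = √822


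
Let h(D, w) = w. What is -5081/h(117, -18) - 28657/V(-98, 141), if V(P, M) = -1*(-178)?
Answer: 97148/801 ≈ 121.28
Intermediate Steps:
V(P, M) = 178
-5081/h(117, -18) - 28657/V(-98, 141) = -5081/(-18) - 28657/178 = -5081*(-1/18) - 28657*1/178 = 5081/18 - 28657/178 = 97148/801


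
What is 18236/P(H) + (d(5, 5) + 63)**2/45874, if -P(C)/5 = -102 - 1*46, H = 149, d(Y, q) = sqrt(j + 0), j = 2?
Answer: 209874201/8486690 + 63*sqrt(2)/22937 ≈ 24.734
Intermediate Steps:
d(Y, q) = sqrt(2) (d(Y, q) = sqrt(2 + 0) = sqrt(2))
P(C) = 740 (P(C) = -5*(-102 - 1*46) = -5*(-102 - 46) = -5*(-148) = 740)
18236/P(H) + (d(5, 5) + 63)**2/45874 = 18236/740 + (sqrt(2) + 63)**2/45874 = 18236*(1/740) + (63 + sqrt(2))**2*(1/45874) = 4559/185 + (63 + sqrt(2))**2/45874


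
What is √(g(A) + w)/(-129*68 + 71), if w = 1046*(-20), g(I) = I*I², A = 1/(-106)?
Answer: -I*√2641101800426/97764436 ≈ -0.016623*I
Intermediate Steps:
A = -1/106 ≈ -0.0094340
g(I) = I³
w = -20920
√(g(A) + w)/(-129*68 + 71) = √((-1/106)³ - 20920)/(-129*68 + 71) = √(-1/1191016 - 20920)/(-8772 + 71) = √(-24916054721/1191016)/(-8701) = (I*√2641101800426/11236)*(-1/8701) = -I*√2641101800426/97764436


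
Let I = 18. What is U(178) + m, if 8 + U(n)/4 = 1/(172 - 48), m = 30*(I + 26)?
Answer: 39929/31 ≈ 1288.0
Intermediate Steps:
m = 1320 (m = 30*(18 + 26) = 30*44 = 1320)
U(n) = -991/31 (U(n) = -32 + 4/(172 - 48) = -32 + 4/124 = -32 + 4*(1/124) = -32 + 1/31 = -991/31)
U(178) + m = -991/31 + 1320 = 39929/31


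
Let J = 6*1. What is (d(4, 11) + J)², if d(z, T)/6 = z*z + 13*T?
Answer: 921600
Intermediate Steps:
J = 6
d(z, T) = 6*z² + 78*T (d(z, T) = 6*(z*z + 13*T) = 6*(z² + 13*T) = 6*z² + 78*T)
(d(4, 11) + J)² = ((6*4² + 78*11) + 6)² = ((6*16 + 858) + 6)² = ((96 + 858) + 6)² = (954 + 6)² = 960² = 921600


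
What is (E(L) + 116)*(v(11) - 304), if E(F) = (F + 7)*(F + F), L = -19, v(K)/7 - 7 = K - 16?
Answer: -165880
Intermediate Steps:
v(K) = -63 + 7*K (v(K) = 49 + 7*(K - 16) = 49 + 7*(-16 + K) = 49 + (-112 + 7*K) = -63 + 7*K)
E(F) = 2*F*(7 + F) (E(F) = (7 + F)*(2*F) = 2*F*(7 + F))
(E(L) + 116)*(v(11) - 304) = (2*(-19)*(7 - 19) + 116)*((-63 + 7*11) - 304) = (2*(-19)*(-12) + 116)*((-63 + 77) - 304) = (456 + 116)*(14 - 304) = 572*(-290) = -165880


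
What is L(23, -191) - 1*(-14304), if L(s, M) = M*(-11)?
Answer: 16405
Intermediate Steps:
L(s, M) = -11*M
L(23, -191) - 1*(-14304) = -11*(-191) - 1*(-14304) = 2101 + 14304 = 16405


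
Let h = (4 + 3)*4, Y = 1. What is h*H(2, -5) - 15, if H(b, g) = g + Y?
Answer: -127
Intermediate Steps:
h = 28 (h = 7*4 = 28)
H(b, g) = 1 + g (H(b, g) = g + 1 = 1 + g)
h*H(2, -5) - 15 = 28*(1 - 5) - 15 = 28*(-4) - 15 = -112 - 15 = -127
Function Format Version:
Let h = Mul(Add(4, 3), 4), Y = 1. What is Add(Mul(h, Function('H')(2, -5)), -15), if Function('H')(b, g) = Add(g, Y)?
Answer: -127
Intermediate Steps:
h = 28 (h = Mul(7, 4) = 28)
Function('H')(b, g) = Add(1, g) (Function('H')(b, g) = Add(g, 1) = Add(1, g))
Add(Mul(h, Function('H')(2, -5)), -15) = Add(Mul(28, Add(1, -5)), -15) = Add(Mul(28, -4), -15) = Add(-112, -15) = -127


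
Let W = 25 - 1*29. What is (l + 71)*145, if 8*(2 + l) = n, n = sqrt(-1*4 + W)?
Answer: 10005 + 145*I*sqrt(2)/4 ≈ 10005.0 + 51.265*I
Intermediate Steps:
W = -4 (W = 25 - 29 = -4)
n = 2*I*sqrt(2) (n = sqrt(-1*4 - 4) = sqrt(-4 - 4) = sqrt(-8) = 2*I*sqrt(2) ≈ 2.8284*I)
l = -2 + I*sqrt(2)/4 (l = -2 + (2*I*sqrt(2))/8 = -2 + I*sqrt(2)/4 ≈ -2.0 + 0.35355*I)
(l + 71)*145 = ((-2 + I*sqrt(2)/4) + 71)*145 = (69 + I*sqrt(2)/4)*145 = 10005 + 145*I*sqrt(2)/4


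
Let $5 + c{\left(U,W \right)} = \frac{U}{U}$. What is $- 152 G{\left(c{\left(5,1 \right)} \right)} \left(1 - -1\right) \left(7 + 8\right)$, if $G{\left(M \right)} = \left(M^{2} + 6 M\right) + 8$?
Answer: $0$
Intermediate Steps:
$c{\left(U,W \right)} = -4$ ($c{\left(U,W \right)} = -5 + \frac{U}{U} = -5 + 1 = -4$)
$G{\left(M \right)} = 8 + M^{2} + 6 M$
$- 152 G{\left(c{\left(5,1 \right)} \right)} \left(1 - -1\right) \left(7 + 8\right) = - 152 \left(8 + \left(-4\right)^{2} + 6 \left(-4\right)\right) \left(1 - -1\right) \left(7 + 8\right) = - 152 \left(8 + 16 - 24\right) \left(1 + 1\right) 15 = \left(-152\right) 0 \cdot 2 \cdot 15 = 0 \cdot 30 = 0$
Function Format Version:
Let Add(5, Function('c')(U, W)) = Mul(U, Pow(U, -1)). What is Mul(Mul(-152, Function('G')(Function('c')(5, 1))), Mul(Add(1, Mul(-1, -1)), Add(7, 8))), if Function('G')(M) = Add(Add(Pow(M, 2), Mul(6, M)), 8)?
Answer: 0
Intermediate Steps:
Function('c')(U, W) = -4 (Function('c')(U, W) = Add(-5, Mul(U, Pow(U, -1))) = Add(-5, 1) = -4)
Function('G')(M) = Add(8, Pow(M, 2), Mul(6, M))
Mul(Mul(-152, Function('G')(Function('c')(5, 1))), Mul(Add(1, Mul(-1, -1)), Add(7, 8))) = Mul(Mul(-152, Add(8, Pow(-4, 2), Mul(6, -4))), Mul(Add(1, Mul(-1, -1)), Add(7, 8))) = Mul(Mul(-152, Add(8, 16, -24)), Mul(Add(1, 1), 15)) = Mul(Mul(-152, 0), Mul(2, 15)) = Mul(0, 30) = 0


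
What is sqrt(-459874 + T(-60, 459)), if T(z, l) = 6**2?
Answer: I*sqrt(459838) ≈ 678.11*I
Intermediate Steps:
T(z, l) = 36
sqrt(-459874 + T(-60, 459)) = sqrt(-459874 + 36) = sqrt(-459838) = I*sqrt(459838)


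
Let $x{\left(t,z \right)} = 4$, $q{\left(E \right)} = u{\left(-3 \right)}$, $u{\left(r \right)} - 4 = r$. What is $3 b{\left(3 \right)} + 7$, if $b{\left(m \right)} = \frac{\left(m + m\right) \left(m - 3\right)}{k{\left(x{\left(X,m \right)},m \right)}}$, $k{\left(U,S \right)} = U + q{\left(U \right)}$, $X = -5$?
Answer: $7$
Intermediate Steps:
$u{\left(r \right)} = 4 + r$
$q{\left(E \right)} = 1$ ($q{\left(E \right)} = 4 - 3 = 1$)
$k{\left(U,S \right)} = 1 + U$ ($k{\left(U,S \right)} = U + 1 = 1 + U$)
$b{\left(m \right)} = \frac{2 m \left(-3 + m\right)}{5}$ ($b{\left(m \right)} = \frac{\left(m + m\right) \left(m - 3\right)}{1 + 4} = \frac{2 m \left(-3 + m\right)}{5}$)
$3 b{\left(3 \right)} + 7 = 3 \cdot \frac{2}{5} \cdot 3 \left(-3 + 3\right) + 7 = 3 \cdot \frac{2}{5} \cdot 3 \cdot 0 + 7 = 3 \cdot 0 + 7 = 0 + 7 = 7$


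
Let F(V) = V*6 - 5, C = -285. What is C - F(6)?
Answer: -316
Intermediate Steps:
F(V) = -5 + 6*V (F(V) = 6*V - 5 = -5 + 6*V)
C - F(6) = -285 - (-5 + 6*6) = -285 - (-5 + 36) = -285 - 1*31 = -285 - 31 = -316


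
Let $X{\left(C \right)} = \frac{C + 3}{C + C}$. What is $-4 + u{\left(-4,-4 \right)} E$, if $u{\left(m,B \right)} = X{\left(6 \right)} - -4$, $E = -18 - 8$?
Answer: $- \frac{255}{2} \approx -127.5$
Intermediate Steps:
$E = -26$
$X{\left(C \right)} = \frac{3 + C}{2 C}$
$u{\left(m,B \right)} = \frac{19}{4}$ ($u{\left(m,B \right)} = \frac{3 + 6}{2 \cdot 6} - -4 = \frac{1}{2} \cdot \frac{1}{6} \cdot 9 + 4 = \frac{3}{4} + 4 = \frac{19}{4}$)
$-4 + u{\left(-4,-4 \right)} E = -4 + \frac{19}{4} \left(-26\right) = -4 - \frac{247}{2} = - \frac{255}{2}$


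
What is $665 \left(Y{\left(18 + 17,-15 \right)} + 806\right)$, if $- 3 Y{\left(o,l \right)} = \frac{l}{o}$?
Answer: $536085$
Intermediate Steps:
$Y{\left(o,l \right)} = - \frac{l}{3 o}$ ($Y{\left(o,l \right)} = - \frac{l \frac{1}{o}}{3} = - \frac{l}{3 o}$)
$665 \left(Y{\left(18 + 17,-15 \right)} + 806\right) = 665 \left(\left(- \frac{1}{3}\right) \left(-15\right) \frac{1}{18 + 17} + 806\right) = 665 \left(\left(- \frac{1}{3}\right) \left(-15\right) \frac{1}{35} + 806\right) = 665 \left(\frac{1}{7} + 806\right) = 665 \cdot \frac{5643}{7} = 536085$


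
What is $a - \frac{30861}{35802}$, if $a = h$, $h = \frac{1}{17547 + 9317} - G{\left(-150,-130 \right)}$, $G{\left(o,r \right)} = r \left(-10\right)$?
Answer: $- \frac{7723144571}{5936944} \approx -1300.9$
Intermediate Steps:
$G{\left(o,r \right)} = - 10 r$
$h = - \frac{34923199}{26864}$ ($h = \frac{1}{17547 + 9317} - \left(-10\right) \left(-130\right) = \frac{1}{26864} - 1300 = - \frac{34923199}{26864} \approx -1300.0$)
$a = - \frac{34923199}{26864} \approx -1300.0$
$a - \frac{30861}{35802} = - \frac{34923199}{26864} - \frac{30861}{35802} = - \frac{34923199}{26864} - \frac{381}{442} = - \frac{7723144571}{5936944}$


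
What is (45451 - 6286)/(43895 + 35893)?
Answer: 13055/26596 ≈ 0.49086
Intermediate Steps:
(45451 - 6286)/(43895 + 35893) = 39165/79788 = 39165*(1/79788) = 13055/26596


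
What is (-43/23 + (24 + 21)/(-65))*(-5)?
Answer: 3830/299 ≈ 12.809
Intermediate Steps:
(-43/23 + (24 + 21)/(-65))*(-5) = (-43*1/23 + 45*(-1/65))*(-5) = (-43/23 - 9/13)*(-5) = -766/299*(-5) = 3830/299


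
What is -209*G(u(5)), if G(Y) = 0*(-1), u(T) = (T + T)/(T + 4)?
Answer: 0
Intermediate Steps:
u(T) = 2*T/(4 + T) (u(T) = (2*T)/(4 + T) = 2*T/(4 + T))
G(Y) = 0
-209*G(u(5)) = -209*0 = 0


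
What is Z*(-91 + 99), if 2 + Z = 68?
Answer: 528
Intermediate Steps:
Z = 66 (Z = -2 + 68 = 66)
Z*(-91 + 99) = 66*(-91 + 99) = 66*8 = 528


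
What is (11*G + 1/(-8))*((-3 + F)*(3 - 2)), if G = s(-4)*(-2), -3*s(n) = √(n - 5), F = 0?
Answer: 3/8 - 66*I ≈ 0.375 - 66.0*I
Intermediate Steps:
s(n) = -√(-5 + n)/3 (s(n) = -√(n - 5)/3 = -√(-5 + n)/3)
G = 2*I (G = -√(-5 - 4)/3*(-2) = -I*(-2) = 2*I ≈ 2.0*I)
(11*G + 1/(-8))*((-3 + F)*(3 - 2)) = (11*(2*I) + 1/(-8))*((-3 + 0)*(3 - 2)) = (22*I - ⅛)*(-3*1) = (-⅛ + 22*I)*(-3) = 3/8 - 66*I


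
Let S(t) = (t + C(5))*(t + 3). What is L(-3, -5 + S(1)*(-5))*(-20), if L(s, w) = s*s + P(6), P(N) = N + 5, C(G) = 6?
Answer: -400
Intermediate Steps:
P(N) = 5 + N
S(t) = (3 + t)*(6 + t) (S(t) = (t + 6)*(t + 3) = (6 + t)*(3 + t) = (3 + t)*(6 + t))
L(s, w) = 11 + s² (L(s, w) = s*s + (5 + 6) = s² + 11 = 11 + s²)
L(-3, -5 + S(1)*(-5))*(-20) = (11 + (-3)²)*(-20) = (11 + 9)*(-20) = 20*(-20) = -400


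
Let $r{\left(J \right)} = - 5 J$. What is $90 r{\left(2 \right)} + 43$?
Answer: $-857$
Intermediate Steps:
$90 r{\left(2 \right)} + 43 = 90 \left(\left(-5\right) 2\right) + 43 = 90 \left(-10\right) + 43 = -900 + 43 = -857$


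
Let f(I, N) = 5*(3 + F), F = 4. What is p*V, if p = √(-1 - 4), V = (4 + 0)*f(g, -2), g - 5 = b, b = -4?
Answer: 140*I*√5 ≈ 313.05*I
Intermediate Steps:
g = 1 (g = 5 - 4 = 1)
f(I, N) = 35 (f(I, N) = 5*(3 + 4) = 5*7 = 35)
V = 140 (V = (4 + 0)*35 = 4*35 = 140)
p = I*√5 (p = √(-5) = I*√5 ≈ 2.2361*I)
p*V = (I*√5)*140 = 140*I*√5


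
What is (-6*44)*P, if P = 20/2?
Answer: -2640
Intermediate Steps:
P = 10 (P = 20*(½) = 10)
(-6*44)*P = -6*44*10 = -264*10 = -2640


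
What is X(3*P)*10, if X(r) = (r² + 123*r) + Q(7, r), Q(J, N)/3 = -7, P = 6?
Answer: 25170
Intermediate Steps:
Q(J, N) = -21 (Q(J, N) = 3*(-7) = -21)
X(r) = -21 + r² + 123*r (X(r) = (r² + 123*r) - 21 = -21 + r² + 123*r)
X(3*P)*10 = (-21 + (3*6)² + 123*(3*6))*10 = (-21 + 18² + 123*18)*10 = (-21 + 324 + 2214)*10 = 2517*10 = 25170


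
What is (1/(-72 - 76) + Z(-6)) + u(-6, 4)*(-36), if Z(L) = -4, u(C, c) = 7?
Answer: -37889/148 ≈ -256.01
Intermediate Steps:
(1/(-72 - 76) + Z(-6)) + u(-6, 4)*(-36) = (1/(-72 - 76) - 4) + 7*(-36) = (1/(-148) - 4) - 252 = (-1/148 - 4) - 252 = -593/148 - 252 = -37889/148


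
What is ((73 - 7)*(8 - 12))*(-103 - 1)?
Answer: 27456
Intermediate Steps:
((73 - 7)*(8 - 12))*(-103 - 1) = (66*(-4))*(-104) = -264*(-104) = 27456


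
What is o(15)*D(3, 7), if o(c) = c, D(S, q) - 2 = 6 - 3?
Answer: 75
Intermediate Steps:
D(S, q) = 5 (D(S, q) = 2 + (6 - 3) = 2 + 3 = 5)
o(15)*D(3, 7) = 15*5 = 75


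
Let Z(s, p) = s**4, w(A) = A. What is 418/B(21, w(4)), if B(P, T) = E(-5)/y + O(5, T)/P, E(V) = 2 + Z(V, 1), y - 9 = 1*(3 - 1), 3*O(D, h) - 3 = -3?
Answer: 22/3 ≈ 7.3333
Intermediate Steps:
O(D, h) = 0 (O(D, h) = 1 + (1/3)*(-3) = 1 - 1 = 0)
y = 11 (y = 9 + 1*(3 - 1) = 9 + 1*2 = 9 + 2 = 11)
E(V) = 2 + V**4
B(P, T) = 57 (B(P, T) = (2 + (-5)**4)/11 + 0/P = (2 + 625)*(1/11) + 0 = 627*(1/11) + 0 = 57 + 0 = 57)
418/B(21, w(4)) = 418/57 = 418*(1/57) = 22/3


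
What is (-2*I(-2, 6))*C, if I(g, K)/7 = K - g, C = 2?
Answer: -224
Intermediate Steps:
I(g, K) = -7*g + 7*K (I(g, K) = 7*(K - g) = -7*g + 7*K)
(-2*I(-2, 6))*C = -2*(-7*(-2) + 7*6)*2 = -2*(14 + 42)*2 = -2*56*2 = -112*2 = -224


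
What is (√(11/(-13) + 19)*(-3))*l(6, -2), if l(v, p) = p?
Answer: 12*√767/13 ≈ 25.564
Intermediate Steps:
(√(11/(-13) + 19)*(-3))*l(6, -2) = (√(11/(-13) + 19)*(-3))*(-2) = (√(11*(-1/13) + 19)*(-3))*(-2) = (√(-11/13 + 19)*(-3))*(-2) = (√(236/13)*(-3))*(-2) = ((2*√767/13)*(-3))*(-2) = -6*√767/13*(-2) = 12*√767/13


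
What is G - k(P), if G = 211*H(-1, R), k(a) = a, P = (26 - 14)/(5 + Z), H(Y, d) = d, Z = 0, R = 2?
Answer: 2098/5 ≈ 419.60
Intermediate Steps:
P = 12/5 (P = (26 - 14)/(5 + 0) = 12/5 ≈ 2.4000)
G = 422 (G = 211*2 = 422)
G - k(P) = 422 - 1*12/5 = 422 - 12/5 = 2098/5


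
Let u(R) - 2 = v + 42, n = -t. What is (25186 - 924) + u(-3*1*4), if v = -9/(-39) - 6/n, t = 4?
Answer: 632001/26 ≈ 24308.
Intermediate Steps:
n = -4 (n = -1*4 = -4)
v = 45/26 (v = -9/(-39) - 6/(-4) = -9*(-1/39) - 6*(-1/4) = 3/13 + 3/2 = 45/26 ≈ 1.7308)
u(R) = 1189/26 (u(R) = 2 + (45/26 + 42) = 2 + 1137/26 = 1189/26)
(25186 - 924) + u(-3*1*4) = (25186 - 924) + 1189/26 = 24262 + 1189/26 = 632001/26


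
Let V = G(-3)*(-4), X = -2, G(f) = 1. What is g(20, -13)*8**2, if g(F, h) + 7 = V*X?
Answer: 64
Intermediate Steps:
V = -4 (V = 1*(-4) = -4)
g(F, h) = 1 (g(F, h) = -7 - 4*(-2) = -7 + 8 = 1)
g(20, -13)*8**2 = 1*8**2 = 1*64 = 64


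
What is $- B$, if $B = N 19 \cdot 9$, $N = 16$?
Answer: $-2736$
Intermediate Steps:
$B = 2736$ ($B = 16 \cdot 19 \cdot 9 = 304 \cdot 9 = 2736$)
$- B = \left(-1\right) 2736 = -2736$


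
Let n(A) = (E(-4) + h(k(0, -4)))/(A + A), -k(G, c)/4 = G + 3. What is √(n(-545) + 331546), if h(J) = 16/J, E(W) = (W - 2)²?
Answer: √886296970830/1635 ≈ 575.80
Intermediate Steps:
k(G, c) = -12 - 4*G (k(G, c) = -4*(G + 3) = -4*(3 + G) = -12 - 4*G)
E(W) = (-2 + W)²
n(A) = 52/(3*A) (n(A) = ((-2 - 4)² + 16/(-12 - 4*0))/(A + A) = ((-6)² + 16/(-12 + 0))/((2*A)) = (36 + 16/(-12))*(1/(2*A)) = (36 + 16*(-1/12))*(1/(2*A)) = (36 - 4/3)*(1/(2*A)) = 104*(1/(2*A))/3 = 52/(3*A))
√(n(-545) + 331546) = √((52/3)/(-545) + 331546) = √((52/3)*(-1/545) + 331546) = √(-52/1635 + 331546) = √(542077658/1635) = √886296970830/1635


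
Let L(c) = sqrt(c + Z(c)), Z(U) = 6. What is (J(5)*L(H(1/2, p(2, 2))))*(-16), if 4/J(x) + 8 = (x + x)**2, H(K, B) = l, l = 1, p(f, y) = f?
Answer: -16*sqrt(7)/23 ≈ -1.8405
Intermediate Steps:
H(K, B) = 1
L(c) = sqrt(6 + c) (L(c) = sqrt(c + 6) = sqrt(6 + c))
J(x) = 4/(-8 + 4*x**2) (J(x) = 4/(-8 + (x + x)**2) = 4/(-8 + (2*x)**2) = 4/(-8 + 4*x**2))
(J(5)*L(H(1/2, p(2, 2))))*(-16) = (sqrt(6 + 1)/(-2 + 5**2))*(-16) = (sqrt(7)/(-2 + 25))*(-16) = (sqrt(7)/23)*(-16) = -16*sqrt(7)/23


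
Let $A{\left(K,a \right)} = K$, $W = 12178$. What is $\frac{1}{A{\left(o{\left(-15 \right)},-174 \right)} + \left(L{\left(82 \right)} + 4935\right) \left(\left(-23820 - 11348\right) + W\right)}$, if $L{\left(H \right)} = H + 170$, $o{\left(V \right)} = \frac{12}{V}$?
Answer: $- \frac{5}{596245654} \approx -8.3858 \cdot 10^{-9}$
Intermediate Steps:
$L{\left(H \right)} = 170 + H$
$\frac{1}{A{\left(o{\left(-15 \right)},-174 \right)} + \left(L{\left(82 \right)} + 4935\right) \left(\left(-23820 - 11348\right) + W\right)} = \frac{1}{\frac{12}{-15} + \left(\left(170 + 82\right) + 4935\right) \left(\left(-23820 - 11348\right) + 12178\right)} = \frac{1}{12 \left(- \frac{1}{15}\right) + \left(252 + 4935\right) \left(\left(-23820 - 11348\right) + 12178\right)} = \frac{1}{- \frac{4}{5} + 5187 \left(-35168 + 12178\right)} = \frac{1}{- \frac{4}{5} + 5187 \left(-22990\right)} = \frac{1}{- \frac{4}{5} - 119249130} = \frac{1}{- \frac{596245654}{5}} = - \frac{5}{596245654}$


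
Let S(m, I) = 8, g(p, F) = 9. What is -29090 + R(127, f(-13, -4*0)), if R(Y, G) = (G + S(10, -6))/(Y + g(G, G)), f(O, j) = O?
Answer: -3956245/136 ≈ -29090.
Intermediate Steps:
R(Y, G) = (8 + G)/(9 + Y) (R(Y, G) = (G + 8)/(Y + 9) = (8 + G)/(9 + Y))
-29090 + R(127, f(-13, -4*0)) = -29090 + (8 - 13)/(9 + 127) = -29090 - 5/136 = -3956245/136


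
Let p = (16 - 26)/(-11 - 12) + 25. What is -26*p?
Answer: -15210/23 ≈ -661.30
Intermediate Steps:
p = 585/23 (p = -10/(-23) + 25 = -10*(-1/23) + 25 = 10/23 + 25 = 585/23 ≈ 25.435)
-26*p = -26*585/23 = -15210/23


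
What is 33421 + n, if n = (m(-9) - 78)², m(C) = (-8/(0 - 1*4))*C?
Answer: 42637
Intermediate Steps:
m(C) = 2*C (m(C) = (-8/(0 - 4))*C = (-8/(-4))*C = (-8*(-¼))*C = 2*C)
n = 9216 (n = (2*(-9) - 78)² = (-18 - 78)² = (-96)² = 9216)
33421 + n = 33421 + 9216 = 42637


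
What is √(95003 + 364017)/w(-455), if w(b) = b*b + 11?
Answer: √114755/103518 ≈ 0.0032724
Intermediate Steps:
w(b) = 11 + b² (w(b) = b² + 11 = 11 + b²)
√(95003 + 364017)/w(-455) = √(95003 + 364017)/(11 + (-455)²) = √459020/(11 + 207025) = (2*√114755)/207036 = (2*√114755)*(1/207036) = √114755/103518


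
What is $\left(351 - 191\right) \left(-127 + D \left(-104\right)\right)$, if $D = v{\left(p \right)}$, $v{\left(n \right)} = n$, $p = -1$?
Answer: $-3680$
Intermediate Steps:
$D = -1$
$\left(351 - 191\right) \left(-127 + D \left(-104\right)\right) = \left(351 - 191\right) \left(-127 - -104\right) = 160 \left(-127 + 104\right) = 160 \left(-23\right) = -3680$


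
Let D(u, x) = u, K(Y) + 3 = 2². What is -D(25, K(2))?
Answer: -25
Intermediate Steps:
K(Y) = 1 (K(Y) = -3 + 2² = -3 + 4 = 1)
-D(25, K(2)) = -1*25 = -25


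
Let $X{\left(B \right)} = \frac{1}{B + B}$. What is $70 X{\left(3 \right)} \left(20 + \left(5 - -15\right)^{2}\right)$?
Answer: $4900$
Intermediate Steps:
$X{\left(B \right)} = \frac{1}{2 B}$
$70 X{\left(3 \right)} \left(20 + \left(5 - -15\right)^{2}\right) = 70 \frac{1}{2 \cdot 3} \left(20 + \left(5 - -15\right)^{2}\right) = 70 \cdot \frac{1}{2} \cdot \frac{1}{3} \left(20 + \left(5 + 15\right)^{2}\right) = 70 \frac{20 + 20^{2}}{6} = 70 \frac{20 + 400}{6} = 70 \cdot \frac{1}{6} \cdot 420 = 70 \cdot 70 = 4900$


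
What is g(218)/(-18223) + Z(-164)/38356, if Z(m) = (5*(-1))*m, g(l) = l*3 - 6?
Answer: -2477957/174740347 ≈ -0.014181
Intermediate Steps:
g(l) = -6 + 3*l (g(l) = 3*l - 6 = -6 + 3*l)
Z(m) = -5*m
g(218)/(-18223) + Z(-164)/38356 = (-6 + 3*218)/(-18223) - 5*(-164)/38356 = (-6 + 654)*(-1/18223) + 820*(1/38356) = 648*(-1/18223) + 205/9589 = -648/18223 + 205/9589 = -2477957/174740347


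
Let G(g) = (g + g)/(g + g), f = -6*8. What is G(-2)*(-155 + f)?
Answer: -203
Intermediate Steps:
f = -48
G(g) = 1 (G(g) = (2*g)/((2*g)) = (2*g)*(1/(2*g)) = 1)
G(-2)*(-155 + f) = 1*(-155 - 48) = 1*(-203) = -203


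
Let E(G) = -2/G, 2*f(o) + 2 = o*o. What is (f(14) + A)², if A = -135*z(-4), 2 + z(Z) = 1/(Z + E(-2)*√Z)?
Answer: 620215/4 + 10638*I ≈ 1.5505e+5 + 10638.0*I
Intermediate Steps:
f(o) = -1 + o²/2 (f(o) = -1 + (o*o)/2 = -1 + o²/2)
z(Z) = -2 + 1/(Z + √Z) (z(Z) = -2 + 1/(Z + (-2/(-2))*√Z) = -2 + 1/(Z + (-2*(-½))*√Z) = -2 + 1/(Z + 1*√Z) = -2 + 1/(Z + √Z))
A = -27*(-4 - 2*I)*(9 - 4*I)/4 (A = -135*(1 - 2*(-4) - 4*I)/(-4 + √(-4)) = -135*(1 + 8 - 4*I)/(-4 + 2*I) = -135*(-4 - 2*I)/20*(1 + 8 - 4*I) = -135*(-4 - 2*I)/20*(9 - 4*I) = -27*(-4 - 2*I)*(9 - 4*I)/4 ≈ 297.0 + 13.5*I)
(f(14) + A)² = ((-1 + (½)*14²) + (297 + 27*I/2))² = ((-1 + (½)*196) + (297 + 27*I/2))² = ((-1 + 98) + (297 + 27*I/2))² = (97 + (297 + 27*I/2))² = (394 + 27*I/2)²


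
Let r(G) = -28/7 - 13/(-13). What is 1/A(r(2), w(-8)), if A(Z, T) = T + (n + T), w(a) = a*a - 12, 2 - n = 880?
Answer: -1/774 ≈ -0.0012920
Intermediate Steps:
n = -878 (n = 2 - 1*880 = 2 - 880 = -878)
r(G) = -3 (r(G) = -28*⅐ - 13*(-1/13) = -4 + 1 = -3)
w(a) = -12 + a² (w(a) = a² - 12 = -12 + a²)
A(Z, T) = -878 + 2*T (A(Z, T) = T + (-878 + T) = -878 + 2*T)
1/A(r(2), w(-8)) = 1/(-878 + 2*(-12 + (-8)²)) = 1/(-878 + 2*(-12 + 64)) = 1/(-878 + 2*52) = 1/(-878 + 104) = 1/(-774) = -1/774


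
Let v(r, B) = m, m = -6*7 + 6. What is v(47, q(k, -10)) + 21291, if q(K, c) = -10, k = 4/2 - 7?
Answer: 21255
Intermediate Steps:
k = -5 (k = 4*(½) - 7 = 2 - 7 = -5)
m = -36 (m = -42 + 6 = -36)
v(r, B) = -36
v(47, q(k, -10)) + 21291 = -36 + 21291 = 21255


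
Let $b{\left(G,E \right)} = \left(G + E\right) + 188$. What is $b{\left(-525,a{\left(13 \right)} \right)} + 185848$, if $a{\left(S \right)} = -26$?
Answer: $185485$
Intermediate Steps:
$b{\left(G,E \right)} = 188 + E + G$ ($b{\left(G,E \right)} = \left(E + G\right) + 188 = 188 + E + G$)
$b{\left(-525,a{\left(13 \right)} \right)} + 185848 = \left(188 - 26 - 525\right) + 185848 = -363 + 185848 = 185485$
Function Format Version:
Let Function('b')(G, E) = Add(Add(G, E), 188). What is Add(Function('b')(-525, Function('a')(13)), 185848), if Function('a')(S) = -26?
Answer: 185485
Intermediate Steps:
Function('b')(G, E) = Add(188, E, G) (Function('b')(G, E) = Add(Add(E, G), 188) = Add(188, E, G))
Add(Function('b')(-525, Function('a')(13)), 185848) = Add(Add(188, -26, -525), 185848) = Add(-363, 185848) = 185485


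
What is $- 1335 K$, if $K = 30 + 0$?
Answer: $-40050$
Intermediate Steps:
$K = 30$
$- 1335 K = \left(-1335\right) 30 = -40050$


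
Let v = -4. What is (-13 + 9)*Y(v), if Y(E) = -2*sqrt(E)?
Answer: 16*I ≈ 16.0*I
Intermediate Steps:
(-13 + 9)*Y(v) = (-13 + 9)*(-4*I) = -(-8)*2*I = -(-16)*I = 16*I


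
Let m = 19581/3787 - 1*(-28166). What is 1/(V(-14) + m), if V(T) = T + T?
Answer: 3787/106578187 ≈ 3.5533e-5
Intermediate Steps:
V(T) = 2*T
m = 106684223/3787 (m = 19581*(1/3787) + 28166 = 19581/3787 + 28166 = 106684223/3787 ≈ 28171.)
1/(V(-14) + m) = 1/(2*(-14) + 106684223/3787) = 1/(-28 + 106684223/3787) = 1/(106578187/3787) = 3787/106578187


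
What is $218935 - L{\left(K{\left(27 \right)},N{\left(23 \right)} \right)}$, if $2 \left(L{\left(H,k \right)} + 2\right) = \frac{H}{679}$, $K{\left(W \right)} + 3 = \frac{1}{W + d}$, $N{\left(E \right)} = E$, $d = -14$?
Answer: $\frac{1932556918}{8827} \approx 2.1894 \cdot 10^{5}$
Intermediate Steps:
$K{\left(W \right)} = -3 + \frac{1}{-14 + W}$ ($K{\left(W \right)} = -3 + \frac{1}{W - 14} = -3 + \frac{1}{-14 + W}$)
$L{\left(H,k \right)} = -2 + \frac{H}{1358}$ ($L{\left(H,k \right)} = -2 + \frac{H \frac{1}{679}}{2} = -2 + \frac{\frac{1}{679} H}{2} = -2 + \frac{H}{1358}$)
$218935 - L{\left(K{\left(27 \right)},N{\left(23 \right)} \right)} = 218935 - \left(-2 + \frac{\frac{1}{-14 + 27} \left(43 - 81\right)}{1358}\right) = 218935 - \left(-2 + \frac{\frac{1}{13} \left(43 - 81\right)}{1358}\right) = 218935 - \left(-2 + \frac{\frac{1}{13} \left(-38\right)}{1358}\right) = 218935 - \left(-2 + \frac{1}{1358} \left(- \frac{38}{13}\right)\right) = 218935 - \left(-2 - \frac{19}{8827}\right) = 218935 - - \frac{17673}{8827} = 218935 + \frac{17673}{8827} = \frac{1932556918}{8827}$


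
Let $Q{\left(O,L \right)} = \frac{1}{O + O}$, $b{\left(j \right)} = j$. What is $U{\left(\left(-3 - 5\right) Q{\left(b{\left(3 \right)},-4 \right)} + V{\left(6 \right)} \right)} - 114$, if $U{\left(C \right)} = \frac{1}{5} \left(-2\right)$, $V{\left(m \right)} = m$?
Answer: $- \frac{572}{5} \approx -114.4$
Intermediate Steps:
$Q{\left(O,L \right)} = \frac{1}{2 O}$
$U{\left(C \right)} = - \frac{2}{5}$ ($U{\left(C \right)} = \frac{1}{5} \left(-2\right) = - \frac{2}{5}$)
$U{\left(\left(-3 - 5\right) Q{\left(b{\left(3 \right)},-4 \right)} + V{\left(6 \right)} \right)} - 114 = - \frac{2}{5} - 114 = - \frac{572}{5}$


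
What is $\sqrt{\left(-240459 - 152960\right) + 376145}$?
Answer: $i \sqrt{17274} \approx 131.43 i$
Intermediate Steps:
$\sqrt{\left(-240459 - 152960\right) + 376145} = \sqrt{-393419 + 376145} = \sqrt{-17274} = i \sqrt{17274}$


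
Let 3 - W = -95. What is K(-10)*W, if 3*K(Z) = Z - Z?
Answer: 0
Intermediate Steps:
W = 98 (W = 3 - 1*(-95) = 3 + 95 = 98)
K(Z) = 0 (K(Z) = (Z - Z)/3 = (⅓)*0 = 0)
K(-10)*W = 0*98 = 0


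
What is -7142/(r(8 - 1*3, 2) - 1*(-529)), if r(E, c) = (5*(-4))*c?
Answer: -7142/489 ≈ -14.605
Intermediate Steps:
r(E, c) = -20*c
-7142/(r(8 - 1*3, 2) - 1*(-529)) = -7142/(-20*2 - 1*(-529)) = -7142/(-40 + 529) = -7142/489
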